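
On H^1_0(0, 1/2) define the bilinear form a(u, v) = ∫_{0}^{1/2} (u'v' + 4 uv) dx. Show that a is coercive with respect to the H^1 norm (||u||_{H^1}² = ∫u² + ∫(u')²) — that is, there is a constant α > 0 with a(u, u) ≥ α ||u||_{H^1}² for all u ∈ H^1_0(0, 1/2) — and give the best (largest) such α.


α = 1

Coercivity of a(·,·) on H^1_0(0, 1/2) means a(u, u) ≥ α ||u||_{H^1}² for every u ∈ H^1_0.
The interval has length L = 1/2, and Poincaré/coercivity depend only on L. Here a(u, u) = ∫(u')² + (4)·∫u².
Here c = 4 ≥ 1, so a(u,u) = ∫(u')² + c∫u² ≥ ∫(u')² + ∫u² = ||u||_{H^1}², i.e. α = 1 works. No larger α is possible: a(u,u) ≥ α||u||_{H^1}² means (1−α)∫(u')² ≥ (α−c)∫u², and for the modes u_n = sin(nπ(x−x₀)/L) (x₀ the left endpoint) one has ∫u_n²/∫(u_n')² = (L/(nπ))² → 0, so a(u_n,u_n)/||u_n||_{H^1}² → 1. Hence the optimal constant is α = 1.
Therefore α = 1.


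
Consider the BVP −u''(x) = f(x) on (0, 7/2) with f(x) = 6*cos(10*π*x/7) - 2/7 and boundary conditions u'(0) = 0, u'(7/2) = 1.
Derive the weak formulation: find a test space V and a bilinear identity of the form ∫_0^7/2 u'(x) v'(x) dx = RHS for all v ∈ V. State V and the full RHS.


V = H^1(0, 7/2) (v unrestricted at boundary; u is determined up to an additive constant); weak form: ∫_0^7/2 u'v' dx = ∫_0^7/2 (6*cos(10*π*x/7) - 2/7) v dx + v(7/2) for all v ∈ V.

Multiply both sides by a test function v and integrate from 0 to 7/2:
  ∫_0^7/2 −u''(x) v(x) dx = ∫_0^7/2 f(x) v(x) dx.
Integrate the LHS by parts once:
  ∫_0^7/2 −u'' v dx = −[u'(x) v(x)]_0^7/2 + ∫_0^7/2 u'(x) v'(x) dx.
Thus ∫_0^7/2 u'(x) v'(x) dx = ∫_0^7/2 f(x) v(x) dx + [u'(x) v(x)]_0^7/2.
Choose V so that boundary terms are either known or forced to vanish.
u has inhomogeneous Neumann u'(0) = 0, u'(7/2) = 1. [u' v]_0^7/2 = (1)·v(7/2) − (0)·v(0) = v(7/2). Take V = H^1(0, 7/2); boundary term becomes part of RHS.
Weak formulation: find u (satisfying any essential BC) such that ∫_0^7/2 u'(x) v'(x) dx = ∫_0^7/2 f v dx + v(7/2) for all v ∈ V (Neumann data are natural BCs: they enter the RHS as boundary terms).
Substituting f(x) = 6*cos(10*π*x/7) - 2/7, the right-hand side is ∫_0^7/2 (6*cos(10*π*x/7) - 2/7) v dx + v(7/2).
Compatibility check (pure Neumann): taking v ≡ 1 ∈ V gives 0 = ∫_0^7/2 f dx + (1) − (0), i.e. ∫_0^7/2 f dx must equal u'(0) − u'(7/2) = -1. Indeed ∫_0^7/2 (6*cos(10*π*x/7) - 2/7) dx = -1, so the data are compatible. The solution is then unique only up to an additive constant (fix it e.g. by requiring ∫_0^7/2 u dx = 0).


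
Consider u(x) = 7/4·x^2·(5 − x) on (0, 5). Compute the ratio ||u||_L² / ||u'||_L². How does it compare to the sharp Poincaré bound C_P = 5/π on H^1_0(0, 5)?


||u||_L² / ||u'||_L² = 5*sqrt(14)/14 < C_P = 5/π.

u(x) = 7/4·x^2·(5 − x), so u'(x) = 7*x*(10 - 3*x)/4.
u(x) = 7/4·x^2·(5 − x) vanishes at x = 0 and x = 5, so u ∈ H^1_0(0, 5). Differentiate via the product rule and integrate the resulting polynomials term by term.
  ∫_0^5 u² dx = ∫_0^5 (49*x^6/16 - 245*x^5/8 + 1225*x^4/16) dx. Term by term:
    ∫_0^5 49*x^6/16 dx = 546875/16;  ∫_0^5 -245*x^5/8 dx = -3828125/48;  ∫_0^5 1225*x^4/16 dx = 765625/16.
  Sum: 546875/16 − 3828125/48 + 765625/16 = 109375/48.
  ∫_0^5 (u')² dx = ∫_0^5 (441*x^4/16 - 735*x^3/4 + 1225*x^2/4) dx. Term by term:
    ∫_0^5 441*x^4/16 dx = 275625/16;  ∫_0^5 -735*x^3/4 dx = -459375/16;  ∫_0^5 1225*x^2/4 dx = 153125/12.
  Sum: 275625/16 − 459375/16 + 153125/12 = 30625/24.
∫_0^5 u² dx = 109375/48, so ||u||_L² = 125*sqrt(21)/12.
∫_0^5 (u')² dx = 30625/24, so ||u'||_L² = 175*sqrt(6)/12.
Ratio ||u||_L² / ||u'||_L² = 5*sqrt(14)/14.
Sharp Poincaré constant on H^1_0(0, 5) is C_P = L/π = 5/π, achieved by sin(π/5·x).
A polynomial bump cannot attain the sharp Poincaré constant (only the first sine eigenfunction does), so the ratio is strictly less than C_P, consistent with ||u||_L² ≤ C_P ||u'||_L².


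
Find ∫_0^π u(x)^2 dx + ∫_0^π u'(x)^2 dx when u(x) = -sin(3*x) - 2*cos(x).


||u||_{H^1(0,π)}^2 = 9*π

u'(x) = 2*sin(x) - 3*cos(3*x).
Expand u² and (u')² and integrate term by term on (0, π), using: for integers n ≥ 1, ∫_0^π sin²(nx) dx = ∫_0^π cos²(nx) dx = π/2; for n ≠ n', ∫_0^π sin(nx)sin(n'x) dx = ∫_0^π cos(nx)cos(n'x) dx = 0; and by product-to-sum, ∫_0^π sin(nx)cos(n'x) dx = ½∫_0^π [sin((n+n')x) + sin((n−n')x)] dx, which is 0 when n+n' is even and 2n/(n²−n'²) when n+n' is odd (it need not vanish on (0, π)).
  u² squared terms: (-1)²·∫sin(3x)² dx = 1·π/2 = π/2;  (-2)²·∫cos(x)² dx = 4·π/2 = 2*π.
  u² cross terms: 2·(-1)·(-2)·∫sin(3x)·cos(x) dx = 4·(0) = 0.
  So ∫_0^π u² dx = π/2 + 2*π + 0 = 5*π/2.
  (u')² squared terms: (-3)²·∫cos(3x)² dx = 9·π/2 = 9*π/2;  (2)²·∫sin(x)² dx = 4·π/2 = 2*π.
  (u')² cross terms: 2·(-3)·(2)·∫cos(3x)·sin(x) dx = -12·(0) = 0.
  So ∫_0^π (u')² dx = 9*π/2 + 2*π + 0 = 13*π/2.
||u||_{H^1}^2 = (5*π/2) + (13*π/2) = 9*π.


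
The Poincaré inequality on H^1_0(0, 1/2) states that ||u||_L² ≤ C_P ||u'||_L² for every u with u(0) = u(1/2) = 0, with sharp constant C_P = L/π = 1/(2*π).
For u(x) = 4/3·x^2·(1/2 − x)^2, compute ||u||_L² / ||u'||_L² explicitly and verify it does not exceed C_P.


||u||_L² / ||u'||_L² = sqrt(3)/12 < C_P = 1/(2*π).

u(x) = 4/3·x^2·(1/2 − x)^2, so u'(x) = 2*x*(2*x - 1)*(4*x - 1)/3.
u(x) = 4/3·x^2·(1/2 − x)^2 vanishes at x = 0 and x = 1/2, so u ∈ H^1_0(0, 1/2). Differentiate via the product rule and integrate the resulting polynomials term by term.
  ∫_0^1/2 u² dx = ∫_0^1/2 (16*x^8/9 - 32*x^7/9 + 8*x^6/3 - 8*x^5/9 + x^4/9) dx. Term by term:
    ∫_0^1/2 16*x^8/9 dx = 1/2592;  ∫_0^1/2 -32*x^7/9 dx = -1/576;  ∫_0^1/2 8*x^6/3 dx = 1/336;
    ∫_0^1/2 -8*x^5/9 dx = -1/432;  ∫_0^1/2 x^4/9 dx = 1/1440.
  Sum: 1/2592 − 1/576 + 1/336 − 1/432 + 1/1440 = 1/181440.
  ∫_0^1/2 (u')² dx = ∫_0^1/2 (256*x^6/9 - 128*x^5/3 + 208*x^4/9 - 16*x^3/3 + 4*x^2/9) dx. Term by term:
    ∫_0^1/2 256*x^6/9 dx = 2/63;  ∫_0^1/2 -128*x^5/3 dx = -1/9;  ∫_0^1/2 208*x^4/9 dx = 13/90;
    ∫_0^1/2 -16*x^3/3 dx = -1/12;  ∫_0^1/2 4*x^2/9 dx = 1/54.
  Sum: 2/63 − 1/9 + 13/90 − 1/12 + 1/54 = 1/3780.
∫_0^1/2 u² dx = 1/181440, so ||u||_L² = sqrt(35)/2520.
∫_0^1/2 (u')² dx = 1/3780, so ||u'||_L² = sqrt(105)/630.
Ratio ||u||_L² / ||u'||_L² = sqrt(3)/12.
Sharp Poincaré constant on H^1_0(0, 1/2) is C_P = L/π = 1/(2*π), achieved by sin(2*π·x).
A polynomial bump cannot attain the sharp Poincaré constant (only the first sine eigenfunction does), so the ratio is strictly less than C_P, consistent with ||u||_L² ≤ C_P ||u'||_L².


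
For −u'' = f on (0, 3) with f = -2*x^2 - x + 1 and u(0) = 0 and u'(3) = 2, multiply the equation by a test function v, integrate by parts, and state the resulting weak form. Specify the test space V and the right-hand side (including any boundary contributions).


V = {v ∈ H^1(0, 3) : v(0) = 0} (test functions vanish at x = 0 where u is specified); weak form: ∫_0^3 u'v' dx = ∫_0^3 (-2*x^2 - x + 1) v dx + 2·v(3) for all v ∈ V.

Multiply both sides by a test function v and integrate from 0 to 3:
  ∫_0^3 −u''(x) v(x) dx = ∫_0^3 f(x) v(x) dx.
Integrate the LHS by parts once:
  ∫_0^3 −u'' v dx = −[u'(x) v(x)]_0^3 + ∫_0^3 u'(x) v'(x) dx.
Thus ∫_0^3 u'(x) v'(x) dx = ∫_0^3 f(x) v(x) dx + [u'(x) v(x)]_0^3.
Choose V so that boundary terms are either known or forced to vanish.
Mixed BC: u(0) = 0 (Dirichlet) and u'(3) = 2 (Neumann). Define V = {v ∈ H^1(0, 3) : v(0) = 0}. Then [u' v]_0^3 = u'(3)·v(3) − u'(0)·0 = 2·v(3).
Weak formulation: find u (satisfying any essential BC) such that ∫_0^3 u'(x) v'(x) dx = ∫_0^3 f v dx + 2·v(3) for all v ∈ V (Dirichlet at 0 absorbed into V; Neumann datum at x = 3 contributes the boundary term).
Substituting f(x) = -2*x^2 - x + 1, the right-hand side is ∫_0^3 (-2*x^2 - x + 1) v dx + 2·v(3).


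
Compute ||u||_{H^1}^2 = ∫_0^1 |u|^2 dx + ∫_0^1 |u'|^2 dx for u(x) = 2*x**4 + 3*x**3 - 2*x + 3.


||u||_{H^1}^2 = 13883/315

The H^1 norm (squared) on an interval (0, L) is
  ||u||_{H^1}^2 = ∫_0^L u(x)^2 dx + ∫_0^L u'(x)^2 dx.
Compute u'(x) = 8*x**3 + 9*x**2 - 2.
Then u(x)^2 = 4*x**8 + 12*x**7 + 9*x**6 - 8*x**5 + 18*x**3 + 4*x**2 - 12*x + 9 and u'(x)^2 = 64*x**6 + 144*x**5 + 81*x**4 - 32*x**3 - 36*x**2 + 4.
Integrate each monomial from 0 to 1 using ∫_0^1 c·x^n dx = c·1^(n+1)/(n+1):
  ∫_0^1 u(x)^2 dx = ∫_0^1 (4*x^8 + 12*x^7 + 9*x^6 - 8*x^5 + 18*x^3 + 4*x^2 - 12*x + 9) dx. Term by term:
    ∫_0^1 4*x^8 dx = 4/9;  ∫_0^1 12*x^7 dx = 3/2;  ∫_0^1 9*x^6 dx = 9/7;
    ∫_0^1 -8*x^5 dx = -4/3;  ∫_0^1 18*x^3 dx = 9/2;  ∫_0^1 4*x^2 dx = 4/3;
    ∫_0^1 -12*x dx = -6;  ∫_0^1 9 dx = 9.
  Sum: 4/9 + 3/2 + 9/7 − 4/3 + 9/2 + 4/3 − 6 + 9 = 676/63.
  ∫_0^1 u'(x)^2 dx = ∫_0^1 (64*x^6 + 144*x^5 + 81*x^4 - 32*x^3 - 36*x^2 + 4) dx. Term by term:
    ∫_0^1 64*x^6 dx = 64/7;  ∫_0^1 144*x^5 dx = 24;  ∫_0^1 81*x^4 dx = 81/5;
    ∫_0^1 -32*x^3 dx = -8;  ∫_0^1 -36*x^2 dx = -12;  ∫_0^1 4 dx = 4.
  Sum: 64/7 + 24 + 81/5 − 8 − 12 + 4 = 1167/35.
Adding: ||u||_{H^1}^2 = 676/63 + 1167/35 = 13883/315.


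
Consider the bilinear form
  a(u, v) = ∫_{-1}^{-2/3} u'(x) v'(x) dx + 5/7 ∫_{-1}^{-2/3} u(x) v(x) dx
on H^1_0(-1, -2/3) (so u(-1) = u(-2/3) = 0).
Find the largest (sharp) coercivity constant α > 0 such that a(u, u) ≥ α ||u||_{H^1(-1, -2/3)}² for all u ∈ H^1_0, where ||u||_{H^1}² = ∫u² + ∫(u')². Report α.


α = (5 + 63*π^2)/(7*(1 + 9*π^2))

Coercivity of a(·,·) on H^1_0(-1, -2/3) means a(u, u) ≥ α ||u||_{H^1}² for every u ∈ H^1_0.
The interval has length L = 1/3, and Poincaré/coercivity depend only on L. Here a(u, u) = ∫(u')² + (5/7)·∫u².
Here 0 < c = 5/7 < 1. The condition a(u,u) ≥ α||u||_{H^1}² reads (1−α)∫(u')² ≥ (α−c)∫u². Any admissible α is ≤ 1 (rapidly oscillating u have ∫u²/∫(u')² → 0), and α = 1 would force 0 ≥ (1−c)∫u², impossible since c < 1; so 1−α > 0. By the sharp Poincaré inequality on H^1_0 of an interval of length L, ∫(u')² ≥ (π/L)²∫u² with equality for the first sine mode sin(π(x−x₀)/L) (x₀ the left endpoint), so the inequality holds for all u iff (1−α)(π/L)² ≥ α − c, i.e. α ≤ ((π/L)² + c)/((π/L)² + 1) = (1 + c(L/π)²)/(1 + (L/π)²). With (π/L)² = 9*π^2 and c = 5/7, the largest admissible constant is α = ((π/L)² + c)/((π/L)² + 1).
Simplifying, α = (5 + 63*π^2)/(7*(1 + 9*π^2)).


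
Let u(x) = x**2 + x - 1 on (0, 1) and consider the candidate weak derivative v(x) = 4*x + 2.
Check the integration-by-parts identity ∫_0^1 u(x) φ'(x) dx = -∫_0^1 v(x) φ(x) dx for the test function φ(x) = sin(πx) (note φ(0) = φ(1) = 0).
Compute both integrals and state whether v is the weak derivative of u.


LHS = -4/π, RHS = -8/π. No, v is not the weak derivative of u.

u(x) = x**2 + x - 1, classical derivative u'(x) = 2*x + 1.
φ(x) = sin(πx), so φ'(x) = π*cos(π*x).
Note φ(0) = φ(1) = 0, so the boundary term u·φ vanishes.
LHS = ∫_0^1 u(x) φ'(x) dx = ∫_0^1 (π*x^2*cos(π*x) + π*x*cos(π*x) - π*cos(π*x)) dx. Term by term:
  ∫_0^1 -π*cos(π*x) dx = 0;  ∫_0^1 π*x*cos(π*x) dx = -2/π;  ∫_0^1 π*x^2*cos(π*x) dx = -2/π.
Sum: 0 − 2/π − 2/π = -4/π.
So LHS = -4/π.
∫_0^1 v(x) φ(x) dx = ∫_0^1 (4*x*sin(π*x) + 2*sin(π*x)) dx. Term by term:
  ∫_0^1 2*sin(π*x) dx = 4/π;  ∫_0^1 4*x*sin(π*x) dx = 4/π.
Sum: 4/π + 4/π = 8/π.
So RHS = -∫_0^1 v(x) φ(x) dx = -8/π.
LHS − RHS = 4/π ≠ 0, so the identity fails.
(For a valid weak derivative the identity must hold for EVERY test function, in particular this one. The failure shows v is NOT the weak derivative of u.)
Correct weak derivative would be u'(x) = 2*x + 1.


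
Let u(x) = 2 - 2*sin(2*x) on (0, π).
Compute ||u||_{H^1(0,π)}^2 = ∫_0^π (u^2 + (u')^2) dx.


||u||_{H^1(0,π)}^2 = 14*π

u'(x) = -4*cos(2*x).
Expand u² and (u')² and integrate term by term on (0, π), using: for integers n ≥ 1, ∫_0^π sin²(nx) dx = ∫_0^π cos²(nx) dx = π/2; for n ≠ n', ∫_0^π sin(nx)sin(n'x) dx = ∫_0^π cos(nx)cos(n'x) dx = 0; and by product-to-sum, ∫_0^π sin(nx)cos(n'x) dx = ½∫_0^π [sin((n+n')x) + sin((n−n')x)] dx, which is 0 when n+n' is even and 2n/(n²−n'²) when n+n' is odd (it need not vanish on (0, π)). For the constant mode: ∫_0^π 1 dx = π, ∫_0^π cos(nx) dx = 0, ∫_0^π sin(nx) dx = (1−(−1)^n)/n.
  u² squared terms: (2)²·∫1 dx = 4·π = 4*π;  (-2)²·∫sin(2x)² dx = 4·π/2 = 2*π.
  u² cross terms: 2·(2)·(-2)·∫1·sin(2x) dx = -8·(0) = 0.
  So ∫_0^π u² dx = 4*π + 2*π + 0 = 6*π.
  (u')² squared terms: (-4)²·∫cos(2x)² dx = 16·π/2 = 8*π.
  So ∫_0^π (u')² dx = 8*π.
||u||_{H^1}^2 = (6*π) + (8*π) = 14*π.


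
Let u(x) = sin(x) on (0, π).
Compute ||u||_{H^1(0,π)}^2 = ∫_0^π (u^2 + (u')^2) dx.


||u||_{H^1(0,π)}^2 = π

u'(x) = cos(x).
Expand u² and (u')² and integrate term by term on (0, π), using: for integers n ≥ 1, ∫_0^π sin²(nx) dx = ∫_0^π cos²(nx) dx = π/2; for n ≠ n', ∫_0^π sin(nx)sin(n'x) dx = ∫_0^π cos(nx)cos(n'x) dx = 0; and by product-to-sum, ∫_0^π sin(nx)cos(n'x) dx = ½∫_0^π [sin((n+n')x) + sin((n−n')x)] dx, which is 0 when n+n' is even and 2n/(n²−n'²) when n+n' is odd (it need not vanish on (0, π)).
  u² squared terms: (1)²·∫sin(x)² dx = 1·π/2 = π/2.
  So ∫_0^π u² dx = π/2.
  (u')² squared terms: (1)²·∫cos(x)² dx = 1·π/2 = π/2.
  So ∫_0^π (u')² dx = π/2.
||u||_{H^1}^2 = (π/2) + (π/2) = π.


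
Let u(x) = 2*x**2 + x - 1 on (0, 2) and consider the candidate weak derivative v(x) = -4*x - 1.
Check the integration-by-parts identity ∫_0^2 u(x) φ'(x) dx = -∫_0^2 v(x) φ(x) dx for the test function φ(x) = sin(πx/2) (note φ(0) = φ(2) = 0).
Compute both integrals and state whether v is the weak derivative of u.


LHS = -20/π, RHS = 20/π. No, v is not the weak derivative of u.

u(x) = 2*x**2 + x - 1, classical derivative u'(x) = 4*x + 1.
φ(x) = sin(πx/2), so φ'(x) = π*cos(π*x/2)/2.
Note φ(0) = φ(2) = 0, so the boundary term u·φ vanishes.
LHS = ∫_0^2 u(x) φ'(x) dx = ∫_0^2 (π*x^2*cos(π*x/2) + π*x*cos(π*x/2)/2 - π*cos(π*x/2)/2) dx. Term by term:
  ∫_0^2 -π*cos(π*x/2)/2 dx = 0;  ∫_0^2 π*x^2*cos(π*x/2) dx = -16/π;  ∫_0^2 π*x*cos(π*x/2)/2 dx = -4/π.
Sum: 0 − 16/π − 4/π = -20/π.
So LHS = -20/π.
∫_0^2 v(x) φ(x) dx = ∫_0^2 (-4*x*sin(π*x/2) - sin(π*x/2)) dx. Term by term:
  ∫_0^2 -sin(π*x/2) dx = -4/π;  ∫_0^2 -4*x*sin(π*x/2) dx = -16/π.
Sum: -4/π − 16/π = -20/π.
So RHS = -∫_0^2 v(x) φ(x) dx = 20/π.
LHS − RHS = -40/π ≠ 0, so the identity fails.
(For a valid weak derivative the identity must hold for EVERY test function, in particular this one. The failure shows v is NOT the weak derivative of u.)
Correct weak derivative would be u'(x) = 4*x + 1.


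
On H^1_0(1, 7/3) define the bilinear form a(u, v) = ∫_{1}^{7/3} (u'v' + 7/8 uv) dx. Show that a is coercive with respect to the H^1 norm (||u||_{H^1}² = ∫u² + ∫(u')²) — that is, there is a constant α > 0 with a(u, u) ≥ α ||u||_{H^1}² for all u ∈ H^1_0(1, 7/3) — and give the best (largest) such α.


α = (14 + 9*π^2)/(16 + 9*π^2)

Coercivity of a(·,·) on H^1_0(1, 7/3) means a(u, u) ≥ α ||u||_{H^1}² for every u ∈ H^1_0.
The interval has length L = 4/3, and Poincaré/coercivity depend only on L. Here a(u, u) = ∫(u')² + (7/8)·∫u².
Here 0 < c = 7/8 < 1. The condition a(u,u) ≥ α||u||_{H^1}² reads (1−α)∫(u')² ≥ (α−c)∫u². Any admissible α is ≤ 1 (rapidly oscillating u have ∫u²/∫(u')² → 0), and α = 1 would force 0 ≥ (1−c)∫u², impossible since c < 1; so 1−α > 0. By the sharp Poincaré inequality on H^1_0 of an interval of length L, ∫(u')² ≥ (π/L)²∫u² with equality for the first sine mode sin(π(x−x₀)/L) (x₀ the left endpoint), so the inequality holds for all u iff (1−α)(π/L)² ≥ α − c, i.e. α ≤ ((π/L)² + c)/((π/L)² + 1) = (1 + c(L/π)²)/(1 + (L/π)²). With (π/L)² = 9*π^2/16 and c = 7/8, the largest admissible constant is α = ((π/L)² + c)/((π/L)² + 1).
Simplifying, α = (14 + 9*π^2)/(16 + 9*π^2).


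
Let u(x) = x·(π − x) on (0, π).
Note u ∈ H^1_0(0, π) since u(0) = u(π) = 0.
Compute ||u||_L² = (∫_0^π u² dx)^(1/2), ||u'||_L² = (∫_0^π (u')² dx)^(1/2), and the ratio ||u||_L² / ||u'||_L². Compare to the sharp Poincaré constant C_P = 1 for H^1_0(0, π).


||u||_L² / ||u'||_L² = sqrt(10)*π/10 < C_P = 1.

u(x) = x·(π − x), so u'(x) = π - 2*x.
u(x) = x·(π − x) vanishes at x = 0 and x = π, so u ∈ H^1_0(0, π). Differentiate via the product rule and integrate the resulting polynomials term by term.
  ∫_0^π u² dx = ∫_0^π (x^4 - 2*π*x^3 + π^2*x^2) dx. Term by term:
    ∫_0^π x^4 dx = π^5/5;  ∫_0^π -2*π*x^3 dx = -π^5/2;  ∫_0^π π^2*x^2 dx = π^5/3.
  Sum: π^5/5 − π^5/2 + π^5/3 = π^5/30.
  ∫_0^π (u')² dx = ∫_0^π (4*x^2 - 4*π*x + π^2) dx. Term by term:
    ∫_0^π 4*x^2 dx = 4*π^3/3;  ∫_0^π -4*π*x dx = -2*π^3;  ∫_0^π π^2 dx = π^3.
  Sum: 4*π^3/3 − 2*π^3 + π^3 = π^3/3.
∫_0^π u² dx = π^5/30, so ||u||_L² = sqrt(30)*π^(5/2)/30.
∫_0^π (u')² dx = π^3/3, so ||u'||_L² = sqrt(3)*π^(3/2)/3.
Ratio ||u||_L² / ||u'||_L² = sqrt(10)*π/10.
Sharp Poincaré constant on H^1_0(0, π) is C_P = L/π = 1, achieved by sin(x).
A polynomial bump cannot attain the sharp Poincaré constant (only the first sine eigenfunction does), so the ratio is strictly less than C_P, consistent with ||u||_L² ≤ C_P ||u'||_L².


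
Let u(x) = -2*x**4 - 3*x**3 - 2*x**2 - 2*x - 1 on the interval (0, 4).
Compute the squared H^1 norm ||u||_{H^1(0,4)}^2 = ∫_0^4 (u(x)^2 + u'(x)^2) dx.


||u||_{H^1}^2 = 35227084/63

The H^1 norm (squared) on an interval (0, L) is
  ||u||_{H^1}^2 = ∫_0^L u(x)^2 dx + ∫_0^L u'(x)^2 dx.
Compute u'(x) = -8*x**3 - 9*x**2 - 4*x - 2.
Then u(x)^2 = 4*x**8 + 12*x**7 + 17*x**6 + 20*x**5 + 20*x**4 + 14*x**3 + 8*x**2 + 4*x + 1 and u'(x)^2 = 64*x**6 + 144*x**5 + 145*x**4 + 104*x**3 + 52*x**2 + 16*x + 4.
Integrate each monomial from 0 to 4 using ∫_0^4 c·x^n dx = c·4^(n+1)/(n+1):
  ∫_0^4 u(x)^2 dx = ∫_0^4 (4*x^8 + 12*x^7 + 17*x^6 + 20*x^5 + 20*x^4 + 14*x^3 + 8*x^2 + 4*x + 1) dx. Term by term:
    ∫_0^4 4*x^8 dx = 1048576/9;  ∫_0^4 12*x^7 dx = 98304;  ∫_0^4 17*x^6 dx = 278528/7;
    ∫_0^4 20*x^5 dx = 40960/3;  ∫_0^4 20*x^4 dx = 4096;  ∫_0^4 14*x^3 dx = 896;
    ∫_0^4 8*x^2 dx = 512/3;  ∫_0^4 4*x dx = 32;  ∫_0^4 1 dx = 4.
  Sum: 1048576/9 + 98304 + 278528/7 + 40960/3 + 4096 + 896 + 512/3 + 32 + 4 = 17227612/63.
  ∫_0^4 u'(x)^2 dx = ∫_0^4 (64*x^6 + 144*x^5 + 145*x^4 + 104*x^3 + 52*x^2 + 16*x + 4) dx. Term by term:
    ∫_0^4 64*x^6 dx = 1048576/7;  ∫_0^4 144*x^5 dx = 98304;  ∫_0^4 145*x^4 dx = 29696;
    ∫_0^4 104*x^3 dx = 6656;  ∫_0^4 52*x^2 dx = 3328/3;  ∫_0^4 16*x dx = 128;
    ∫_0^4 4 dx = 16.
  Sum: 1048576/7 + 98304 + 29696 + 6656 + 3328/3 + 128 + 16 = 5999824/21.
Adding: ||u||_{H^1}^2 = 17227612/63 + 5999824/21 = 35227084/63.


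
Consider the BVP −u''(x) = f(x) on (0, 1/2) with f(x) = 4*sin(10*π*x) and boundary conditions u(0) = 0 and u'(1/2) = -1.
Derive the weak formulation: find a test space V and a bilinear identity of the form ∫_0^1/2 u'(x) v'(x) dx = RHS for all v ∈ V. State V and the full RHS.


V = {v ∈ H^1(0, 1/2) : v(0) = 0} (test functions vanish at x = 0 where u is specified); weak form: ∫_0^1/2 u'v' dx = ∫_0^1/2 (4*sin(10*π*x)) v dx − v(1/2) for all v ∈ V.

Multiply both sides by a test function v and integrate from 0 to 1/2:
  ∫_0^1/2 −u''(x) v(x) dx = ∫_0^1/2 f(x) v(x) dx.
Integrate the LHS by parts once:
  ∫_0^1/2 −u'' v dx = −[u'(x) v(x)]_0^1/2 + ∫_0^1/2 u'(x) v'(x) dx.
Thus ∫_0^1/2 u'(x) v'(x) dx = ∫_0^1/2 f(x) v(x) dx + [u'(x) v(x)]_0^1/2.
Choose V so that boundary terms are either known or forced to vanish.
Mixed BC: u(0) = 0 (Dirichlet) and u'(1/2) = -1 (Neumann). Define V = {v ∈ H^1(0, 1/2) : v(0) = 0}. Then [u' v]_0^1/2 = u'(1/2)·v(1/2) − u'(0)·0 = − v(1/2).
Weak formulation: find u (satisfying any essential BC) such that ∫_0^1/2 u'(x) v'(x) dx = ∫_0^1/2 f v dx − v(1/2) for all v ∈ V (Dirichlet at 0 absorbed into V; Neumann datum at x = 1/2 contributes the boundary term).
Substituting f(x) = 4*sin(10*π*x), the right-hand side is ∫_0^1/2 (4*sin(10*π*x)) v dx − v(1/2).


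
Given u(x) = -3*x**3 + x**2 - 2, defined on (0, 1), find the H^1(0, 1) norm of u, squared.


||u||_{H^1}^2 = 514/35

The H^1 norm (squared) on an interval (0, L) is
  ||u||_{H^1}^2 = ∫_0^L u(x)^2 dx + ∫_0^L u'(x)^2 dx.
Compute u'(x) = -9*x**2 + 2*x.
Then u(x)^2 = 9*x**6 - 6*x**5 + x**4 + 12*x**3 - 4*x**2 + 4 and u'(x)^2 = 81*x**4 - 36*x**3 + 4*x**2.
Integrate each monomial from 0 to 1 using ∫_0^1 c·x^n dx = c·1^(n+1)/(n+1):
  ∫_0^1 u(x)^2 dx = ∫_0^1 (9*x^6 - 6*x^5 + x^4 + 12*x^3 - 4*x^2 + 4) dx. Term by term:
    ∫_0^1 9*x^6 dx = 9/7;  ∫_0^1 -6*x^5 dx = -1;  ∫_0^1 x^4 dx = 1/5;
    ∫_0^1 12*x^3 dx = 3;  ∫_0^1 -4*x^2 dx = -4/3;  ∫_0^1 4 dx = 4.
  Sum: 9/7 − 1 + 1/5 + 3 − 4/3 + 4 = 646/105.
  ∫_0^1 u'(x)^2 dx = ∫_0^1 (81*x^4 - 36*x^3 + 4*x^2) dx. Term by term:
    ∫_0^1 81*x^4 dx = 81/5;  ∫_0^1 -36*x^3 dx = -9;  ∫_0^1 4*x^2 dx = 4/3.
  Sum: 81/5 − 9 + 4/3 = 128/15.
Adding: ||u||_{H^1}^2 = 646/105 + 128/15 = 514/35.


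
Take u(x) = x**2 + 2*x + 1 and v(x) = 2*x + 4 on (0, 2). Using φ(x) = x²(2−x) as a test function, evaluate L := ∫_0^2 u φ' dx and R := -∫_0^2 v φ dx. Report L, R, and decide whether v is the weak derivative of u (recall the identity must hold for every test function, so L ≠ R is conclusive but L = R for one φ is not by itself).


LHS = -88/15, RHS = -128/15. No, v is not the weak derivative of u.

u(x) = x**2 + 2*x + 1, classical derivative u'(x) = 2*x + 2.
φ(x) = x²(2−x), so φ'(x) = x*(4 - 3*x).
Note φ(0) = φ(2) = 0, so the boundary term u·φ vanishes.
LHS = ∫_0^2 u(x) φ'(x) dx = ∫_0^2 (-3*x^4 - 2*x^3 + 5*x^2 + 4*x) dx. Term by term:
  ∫_0^2 -3*x^4 dx = -96/5;  ∫_0^2 -2*x^3 dx = -8;  ∫_0^2 5*x^2 dx = 40/3;
  ∫_0^2 4*x dx = 8.
Sum: -96/5 − 8 + 40/3 + 8 = -88/15.
So LHS = -88/15.
∫_0^2 v(x) φ(x) dx = ∫_0^2 (-2*x^4 + 8*x^2) dx. Term by term:
  ∫_0^2 -2*x^4 dx = -64/5;  ∫_0^2 8*x^2 dx = 64/3.
Sum: -64/5 + 64/3 = 128/15.
So RHS = -∫_0^2 v(x) φ(x) dx = -128/15.
LHS − RHS = 8/3 ≠ 0, so the identity fails.
(For a valid weak derivative the identity must hold for EVERY test function, in particular this one. The failure shows v is NOT the weak derivative of u.)
Correct weak derivative would be u'(x) = 2*x + 2.


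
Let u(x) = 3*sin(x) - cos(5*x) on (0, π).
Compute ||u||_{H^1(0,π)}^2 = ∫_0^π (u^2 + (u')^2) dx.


||u||_{H^1(0,π)}^2 = 22*π

u'(x) = 5*sin(5*x) + 3*cos(x).
Expand u² and (u')² and integrate term by term on (0, π), using: for integers n ≥ 1, ∫_0^π sin²(nx) dx = ∫_0^π cos²(nx) dx = π/2; for n ≠ n', ∫_0^π sin(nx)sin(n'x) dx = ∫_0^π cos(nx)cos(n'x) dx = 0; and by product-to-sum, ∫_0^π sin(nx)cos(n'x) dx = ½∫_0^π [sin((n+n')x) + sin((n−n')x)] dx, which is 0 when n+n' is even and 2n/(n²−n'²) when n+n' is odd (it need not vanish on (0, π)).
  u² squared terms: (-1)²·∫cos(5x)² dx = 1·π/2 = π/2;  (3)²·∫sin(x)² dx = 9·π/2 = 9*π/2.
  u² cross terms: 2·(-1)·(3)·∫cos(5x)·sin(x) dx = -6·(0) = 0.
  So ∫_0^π u² dx = π/2 + 9*π/2 + 0 = 5*π.
  (u')² squared terms: (3)²·∫cos(x)² dx = 9·π/2 = 9*π/2;  (5)²·∫sin(5x)² dx = 25·π/2 = 25*π/2.
  (u')² cross terms: 2·(3)·(5)·∫cos(x)·sin(5x) dx = 30·(0) = 0.
  So ∫_0^π (u')² dx = 9*π/2 + 25*π/2 + 0 = 17*π.
||u||_{H^1}^2 = (5*π) + (17*π) = 22*π.


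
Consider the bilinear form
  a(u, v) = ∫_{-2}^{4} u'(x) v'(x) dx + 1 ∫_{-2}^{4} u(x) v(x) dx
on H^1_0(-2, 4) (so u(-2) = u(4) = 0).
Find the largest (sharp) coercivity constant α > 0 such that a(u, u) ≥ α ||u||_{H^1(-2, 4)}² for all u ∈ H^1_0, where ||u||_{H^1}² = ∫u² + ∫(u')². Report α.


α = 1

Coercivity of a(·,·) on H^1_0(-2, 4) means a(u, u) ≥ α ||u||_{H^1}² for every u ∈ H^1_0.
The interval has length L = 6, and Poincaré/coercivity depend only on L. Here a(u, u) = ∫(u')² + (1)·∫u².
Here c = 1 ≥ 1, so a(u,u) = ∫(u')² + c∫u² ≥ ∫(u')² + ∫u² = ||u||_{H^1}², i.e. α = 1 works. No larger α is possible: a(u,u) ≥ α||u||_{H^1}² means (1−α)∫(u')² ≥ (α−c)∫u², and for the modes u_n = sin(nπ(x−x₀)/L) (x₀ the left endpoint) one has ∫u_n²/∫(u_n')² = (L/(nπ))² → 0, so a(u_n,u_n)/||u_n||_{H^1}² → 1. Hence the optimal constant is α = 1.
Therefore α = 1.


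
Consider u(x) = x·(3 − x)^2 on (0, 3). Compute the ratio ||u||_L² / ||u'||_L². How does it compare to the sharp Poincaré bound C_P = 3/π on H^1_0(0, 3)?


||u||_L² / ||u'||_L² = 3*sqrt(14)/14 < C_P = 3/π.

u(x) = x·(3 − x)^2, so u'(x) = 3*(x - 3)*(x - 1).
u(x) = x·(3 − x)^2 vanishes at x = 0 and x = 3, so u ∈ H^1_0(0, 3). Differentiate via the product rule and integrate the resulting polynomials term by term.
  ∫_0^3 u² dx = ∫_0^3 (x^6 - 12*x^5 + 54*x^4 - 108*x^3 + 81*x^2) dx. Term by term:
    ∫_0^3 x^6 dx = 2187/7;  ∫_0^3 -12*x^5 dx = -1458;  ∫_0^3 54*x^4 dx = 13122/5;
    ∫_0^3 -108*x^3 dx = -2187;  ∫_0^3 81*x^2 dx = 729.
  Sum: 2187/7 − 1458 + 13122/5 − 2187 + 729 = 729/35.
  ∫_0^3 (u')² dx = ∫_0^3 (9*x^4 - 72*x^3 + 198*x^2 - 216*x + 81) dx. Term by term:
    ∫_0^3 9*x^4 dx = 2187/5;  ∫_0^3 -72*x^3 dx = -1458;  ∫_0^3 198*x^2 dx = 1782;
    ∫_0^3 -216*x dx = -972;  ∫_0^3 81 dx = 243.
  Sum: 2187/5 − 1458 + 1782 − 972 + 243 = 162/5.
∫_0^3 u² dx = 729/35, so ||u||_L² = 27*sqrt(35)/35.
∫_0^3 (u')² dx = 162/5, so ||u'||_L² = 9*sqrt(10)/5.
Ratio ||u||_L² / ||u'||_L² = 3*sqrt(14)/14.
Sharp Poincaré constant on H^1_0(0, 3) is C_P = L/π = 3/π, achieved by sin(π/3·x).
A polynomial bump cannot attain the sharp Poincaré constant (only the first sine eigenfunction does), so the ratio is strictly less than C_P, consistent with ||u||_L² ≤ C_P ||u'||_L².


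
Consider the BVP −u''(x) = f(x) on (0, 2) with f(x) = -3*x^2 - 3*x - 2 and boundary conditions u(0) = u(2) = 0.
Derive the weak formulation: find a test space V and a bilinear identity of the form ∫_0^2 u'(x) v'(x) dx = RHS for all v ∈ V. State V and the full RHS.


V = H^1_0(0, 2) (so v(0) = v(2) = 0); weak form: ∫_0^2 u'v' dx = ∫_0^2 (-3*x^2 - 3*x - 2) v dx for all v ∈ V.

Multiply both sides by a test function v and integrate from 0 to 2:
  ∫_0^2 −u''(x) v(x) dx = ∫_0^2 f(x) v(x) dx.
Integrate the LHS by parts once:
  ∫_0^2 −u'' v dx = −[u'(x) v(x)]_0^2 + ∫_0^2 u'(x) v'(x) dx.
Thus ∫_0^2 u'(x) v'(x) dx = ∫_0^2 f(x) v(x) dx + [u'(x) v(x)]_0^2.
Choose V so that boundary terms are either known or forced to vanish.
u is Dirichlet: u(0) = u(2) = 0. Let V = H^1_0(0, 2); then v(0) = v(2) = 0, and [u' v]_0^2 = 0.
Weak formulation: find u (satisfying any essential BC) such that ∫_0^2 u'(x) v'(x) dx = ∫_0^2 f v dx for all v ∈ V.
Substituting f(x) = -3*x^2 - 3*x - 2, the right-hand side is ∫_0^2 (-3*x^2 - 3*x - 2) v dx.


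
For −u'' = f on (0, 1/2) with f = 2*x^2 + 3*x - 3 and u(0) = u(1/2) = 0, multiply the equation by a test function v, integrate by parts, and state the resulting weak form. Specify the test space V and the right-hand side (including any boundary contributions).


V = H^1_0(0, 1/2) (so v(0) = v(1/2) = 0); weak form: ∫_0^1/2 u'v' dx = ∫_0^1/2 (2*x^2 + 3*x - 3) v dx for all v ∈ V.

Multiply both sides by a test function v and integrate from 0 to 1/2:
  ∫_0^1/2 −u''(x) v(x) dx = ∫_0^1/2 f(x) v(x) dx.
Integrate the LHS by parts once:
  ∫_0^1/2 −u'' v dx = −[u'(x) v(x)]_0^1/2 + ∫_0^1/2 u'(x) v'(x) dx.
Thus ∫_0^1/2 u'(x) v'(x) dx = ∫_0^1/2 f(x) v(x) dx + [u'(x) v(x)]_0^1/2.
Choose V so that boundary terms are either known or forced to vanish.
u is Dirichlet: u(0) = u(1/2) = 0. Let V = H^1_0(0, 1/2); then v(0) = v(1/2) = 0, and [u' v]_0^1/2 = 0.
Weak formulation: find u (satisfying any essential BC) such that ∫_0^1/2 u'(x) v'(x) dx = ∫_0^1/2 f v dx for all v ∈ V.
Substituting f(x) = 2*x^2 + 3*x - 3, the right-hand side is ∫_0^1/2 (2*x^2 + 3*x - 3) v dx.


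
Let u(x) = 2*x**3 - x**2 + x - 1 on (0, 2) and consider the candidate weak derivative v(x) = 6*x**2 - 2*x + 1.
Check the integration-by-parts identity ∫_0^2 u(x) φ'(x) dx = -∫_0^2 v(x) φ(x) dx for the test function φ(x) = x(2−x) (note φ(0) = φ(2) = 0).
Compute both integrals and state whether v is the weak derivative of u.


LHS = -124/15, RHS = -124/15. Yes, v = u' weakly.

u(x) = 2*x**3 - x**2 + x - 1, classical derivative u'(x) = 6*x**2 - 2*x + 1.
φ(x) = x(2−x), so φ'(x) = 2 - 2*x.
Note φ(0) = φ(2) = 0, so the boundary term u·φ vanishes.
LHS = ∫_0^2 u(x) φ'(x) dx = ∫_0^2 (-4*x^4 + 6*x^3 - 4*x^2 + 4*x - 2) dx. Term by term:
  ∫_0^2 -4*x^4 dx = -128/5;  ∫_0^2 6*x^3 dx = 24;  ∫_0^2 -4*x^2 dx = -32/3;
  ∫_0^2 4*x dx = 8;  ∫_0^2 -2 dx = -4.
Sum: -128/5 + 24 − 32/3 + 8 − 4 = -124/15.
So LHS = -124/15.
∫_0^2 v(x) φ(x) dx = ∫_0^2 (-6*x^4 + 14*x^3 - 5*x^2 + 2*x) dx. Term by term:
  ∫_0^2 -6*x^4 dx = -192/5;  ∫_0^2 14*x^3 dx = 56;  ∫_0^2 -5*x^2 dx = -40/3;
  ∫_0^2 2*x dx = 4.
Sum: -192/5 + 56 − 40/3 + 4 = 124/15.
So RHS = -∫_0^2 v(x) φ(x) dx = -124/15.
LHS = RHS, so the identity holds for this test φ.
Moreover u is smooth here and v(x) = u'(x) = 6*x**2 - 2*x + 1 pointwise, so the identity holds for every test function. Hence v is the weak derivative of u.


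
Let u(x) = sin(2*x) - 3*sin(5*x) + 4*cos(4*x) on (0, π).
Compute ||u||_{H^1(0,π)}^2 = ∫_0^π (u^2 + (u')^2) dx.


||u||_{H^1(0,π)}^2 = -1360/3 + 511*π/2

u'(x) = -16*sin(4*x) + 2*cos(2*x) - 15*cos(5*x).
Expand u² and (u')² and integrate term by term on (0, π), using: for integers n ≥ 1, ∫_0^π sin²(nx) dx = ∫_0^π cos²(nx) dx = π/2; for n ≠ n', ∫_0^π sin(nx)sin(n'x) dx = ∫_0^π cos(nx)cos(n'x) dx = 0; and by product-to-sum, ∫_0^π sin(nx)cos(n'x) dx = ½∫_0^π [sin((n+n')x) + sin((n−n')x)] dx, which is 0 when n+n' is even and 2n/(n²−n'²) when n+n' is odd (it need not vanish on (0, π)).
  u² squared terms: (-3)²·∫sin(5x)² dx = 9·π/2 = 9*π/2;  (4)²·∫cos(4x)² dx = 16·π/2 = 8*π;  (1)²·∫sin(2x)² dx = 1·π/2 = π/2.
  u² cross terms: 2·(-3)·(4)·∫sin(5x)·cos(4x) dx = -24·(10/9) = -80/3;  2·(-3)·(1)·∫sin(5x)·sin(2x) dx = -6·(0) = 0;  2·(4)·(1)·∫cos(4x)·sin(2x) dx = 8·(0) = 0.
  So ∫_0^π u² dx = 9*π/2 + 8*π + π/2 − 80/3 + 0 + 0 = -80/3 + 13*π.
  (u')² squared terms: (-16)²·∫sin(4x)² dx = 256·π/2 = 128*π;  (-15)²·∫cos(5x)² dx = 225·π/2 = 225*π/2;  (2)²·∫cos(2x)² dx = 4·π/2 = 2*π.
  (u')² cross terms: 2·(-16)·(-15)·∫sin(4x)·cos(5x) dx = 480·(-8/9) = -1280/3;  2·(-16)·(2)·∫sin(4x)·cos(2x) dx = -64·(0) = 0;  2·(-15)·(2)·∫cos(5x)·cos(2x) dx = -60·(0) = 0.
  So ∫_0^π (u')² dx = 128*π + 225*π/2 + 2*π − 1280/3 + 0 + 0 = -1280/3 + 485*π/2.
||u||_{H^1}^2 = (-80/3 + 13*π) + (-1280/3 + 485*π/2) = -1360/3 + 511*π/2.


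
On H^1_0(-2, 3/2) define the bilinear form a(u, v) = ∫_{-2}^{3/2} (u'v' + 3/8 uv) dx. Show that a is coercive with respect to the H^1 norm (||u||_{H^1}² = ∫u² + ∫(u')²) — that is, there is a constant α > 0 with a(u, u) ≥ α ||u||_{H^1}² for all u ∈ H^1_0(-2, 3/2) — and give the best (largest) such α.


α = (147 + 32*π^2)/(8*(4*π^2 + 49))

Coercivity of a(·,·) on H^1_0(-2, 3/2) means a(u, u) ≥ α ||u||_{H^1}² for every u ∈ H^1_0.
The interval has length L = 7/2, and Poincaré/coercivity depend only on L. Here a(u, u) = ∫(u')² + (3/8)·∫u².
Here 0 < c = 3/8 < 1. The condition a(u,u) ≥ α||u||_{H^1}² reads (1−α)∫(u')² ≥ (α−c)∫u². Any admissible α is ≤ 1 (rapidly oscillating u have ∫u²/∫(u')² → 0), and α = 1 would force 0 ≥ (1−c)∫u², impossible since c < 1; so 1−α > 0. By the sharp Poincaré inequality on H^1_0 of an interval of length L, ∫(u')² ≥ (π/L)²∫u² with equality for the first sine mode sin(π(x−x₀)/L) (x₀ the left endpoint), so the inequality holds for all u iff (1−α)(π/L)² ≥ α − c, i.e. α ≤ ((π/L)² + c)/((π/L)² + 1) = (1 + c(L/π)²)/(1 + (L/π)²). With (π/L)² = 4*π^2/49 and c = 3/8, the largest admissible constant is α = ((π/L)² + c)/((π/L)² + 1).
Simplifying, α = (147 + 32*π^2)/(8*(4*π^2 + 49)).


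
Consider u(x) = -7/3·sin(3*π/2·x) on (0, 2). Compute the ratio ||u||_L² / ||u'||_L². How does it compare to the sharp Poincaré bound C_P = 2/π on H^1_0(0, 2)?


||u||_L² / ||u'||_L² = 2/(3*π) < C_P = 2/π.

u(x) = -7/3·sin(3*π/2·x), so u'(x) = -7*π*cos(3*π*x/2)/2.
Writing u(x) = A·sin(kπx/L) with A = -7/3 and k = 3, use ∫_0^L sin²(kπx/L) dx = L/2 and ∫_0^L cos²(kπx/L) dx = L/2.
u² = 49/9·sin²(3*π/2·x) and (u')² = 49*π^2/4·cos²(3*π/2·x), and each of sin², cos² integrates to L/2 = 1 over (0, 2).
∫_0^2 u² dx = 49/9, so ||u||_L² = 7/3.
∫_0^2 (u')² dx = 49*π^2/4, so ||u'||_L² = 7*π/2.
Ratio ||u||_L² / ||u'||_L² = 2/(3*π).
Sharp Poincaré constant on H^1_0(0, 2) is C_P = L/π = 2/π, achieved by sin(π/2·x).
This is the k = 3 harmonic; the ratio L/(kπ) is strictly less than C_P = L/π, consistent with the sharp inequality ||u||_L² ≤ C_P ||u'||_L².


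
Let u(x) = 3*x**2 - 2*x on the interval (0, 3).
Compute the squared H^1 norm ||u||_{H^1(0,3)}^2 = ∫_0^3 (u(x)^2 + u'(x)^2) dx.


||u||_{H^1}^2 = 2292/5

The H^1 norm (squared) on an interval (0, L) is
  ||u||_{H^1}^2 = ∫_0^L u(x)^2 dx + ∫_0^L u'(x)^2 dx.
Compute u'(x) = 6*x - 2.
Then u(x)^2 = 9*x**4 - 12*x**3 + 4*x**2 and u'(x)^2 = 36*x**2 - 24*x + 4.
Integrate each monomial from 0 to 3 using ∫_0^3 c·x^n dx = c·3^(n+1)/(n+1):
  ∫_0^3 u(x)^2 dx = ∫_0^3 (9*x^4 - 12*x^3 + 4*x^2) dx. Term by term:
    ∫_0^3 9*x^4 dx = 2187/5;  ∫_0^3 -12*x^3 dx = -243;  ∫_0^3 4*x^2 dx = 36.
  Sum: 2187/5 − 243 + 36 = 1152/5.
  ∫_0^3 u'(x)^2 dx = ∫_0^3 (36*x^2 - 24*x + 4) dx. Term by term:
    ∫_0^3 36*x^2 dx = 324;  ∫_0^3 -24*x dx = -108;  ∫_0^3 4 dx = 12.
  Sum: 324 − 108 + 12 = 228.
Adding: ||u||_{H^1}^2 = 1152/5 + 228 = 2292/5.


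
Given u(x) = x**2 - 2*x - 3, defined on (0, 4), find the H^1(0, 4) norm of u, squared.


||u||_{H^1}^2 = 1132/15

The H^1 norm (squared) on an interval (0, L) is
  ||u||_{H^1}^2 = ∫_0^L u(x)^2 dx + ∫_0^L u'(x)^2 dx.
Compute u'(x) = 2*x - 2.
Then u(x)^2 = x**4 - 4*x**3 - 2*x**2 + 12*x + 9 and u'(x)^2 = 4*x**2 - 8*x + 4.
Integrate each monomial from 0 to 4 using ∫_0^4 c·x^n dx = c·4^(n+1)/(n+1):
  ∫_0^4 u(x)^2 dx = ∫_0^4 (x^4 - 4*x^3 - 2*x^2 + 12*x + 9) dx. Term by term:
    ∫_0^4 x^4 dx = 1024/5;  ∫_0^4 -4*x^3 dx = -256;  ∫_0^4 -2*x^2 dx = -128/3;
    ∫_0^4 12*x dx = 96;  ∫_0^4 9 dx = 36.
  Sum: 1024/5 − 256 − 128/3 + 96 + 36 = 572/15.
  ∫_0^4 u'(x)^2 dx = ∫_0^4 (4*x^2 - 8*x + 4) dx. Term by term:
    ∫_0^4 4*x^2 dx = 256/3;  ∫_0^4 -8*x dx = -64;  ∫_0^4 4 dx = 16.
  Sum: 256/3 − 64 + 16 = 112/3.
Adding: ||u||_{H^1}^2 = 572/15 + 112/3 = 1132/15.


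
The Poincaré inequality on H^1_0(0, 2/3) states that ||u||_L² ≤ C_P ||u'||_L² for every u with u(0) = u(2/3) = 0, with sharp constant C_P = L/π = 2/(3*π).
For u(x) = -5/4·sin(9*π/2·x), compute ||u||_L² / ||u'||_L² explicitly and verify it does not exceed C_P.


||u||_L² / ||u'||_L² = 2/(9*π) < C_P = 2/(3*π).

u(x) = -5/4·sin(9*π/2·x), so u'(x) = -45*π*cos(9*π*x/2)/8.
Writing u(x) = A·sin(kπx/L) with A = -5/4 and k = 3, use ∫_0^L sin²(kπx/L) dx = L/2 and ∫_0^L cos²(kπx/L) dx = L/2.
u² = 25/16·sin²(9*π/2·x) and (u')² = 2025*π^2/64·cos²(9*π/2·x), and each of sin², cos² integrates to L/2 = 1/3 over (0, 2/3).
∫_0^2/3 u² dx = 25/48, so ||u||_L² = 5*sqrt(3)/12.
∫_0^2/3 (u')² dx = 675*π^2/64, so ||u'||_L² = 15*sqrt(3)*π/8.
Ratio ||u||_L² / ||u'||_L² = 2/(9*π).
Sharp Poincaré constant on H^1_0(0, 2/3) is C_P = L/π = 2/(3*π), achieved by sin(3*π/2·x).
This is the k = 3 harmonic; the ratio L/(kπ) is strictly less than C_P = L/π, consistent with the sharp inequality ||u||_L² ≤ C_P ||u'||_L².


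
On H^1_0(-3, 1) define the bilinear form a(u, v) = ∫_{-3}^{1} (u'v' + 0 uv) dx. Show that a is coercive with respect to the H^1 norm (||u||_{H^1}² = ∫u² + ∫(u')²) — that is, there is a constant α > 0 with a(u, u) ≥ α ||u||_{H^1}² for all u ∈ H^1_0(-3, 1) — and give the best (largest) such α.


α = π^2/(π^2 + 16)

Coercivity of a(·,·) on H^1_0(-3, 1) means a(u, u) ≥ α ||u||_{H^1}² for every u ∈ H^1_0.
The interval has length L = 4, and Poincaré/coercivity depend only on L. Here a(u, u) = ∫(u')² + (0)·∫u².
Here c = 0, so a(u,u) = ∫(u')² alone. The condition a(u,u) ≥ α||u||_{H^1}² reads (1−α)∫(u')² ≥ (α−c)∫u². Any admissible α is ≤ 1 (rapidly oscillating u have ∫u²/∫(u')² → 0), and α = 1 would force 0 ≥ (1−c)∫u², impossible since c < 1; so 1−α > 0. By the sharp Poincaré inequality on H^1_0 of an interval of length L, ∫(u')² ≥ (π/L)²∫u² with equality for the first sine mode sin(π(x−x₀)/L) (x₀ the left endpoint), so the inequality holds for all u iff (1−α)(π/L)² ≥ α − c, i.e. α ≤ ((π/L)² + c)/((π/L)² + 1) = (1 + c(L/π)²)/(1 + (L/π)²). (Direct route, valid since c ≤ 0: Poincaré gives c∫u² ≥ c(L/π)²∫(u')², so a(u,u) ≥ (1 + c(L/π)²)∫(u')², while ||u||_{H^1}² ≤ (1 + (L/π)²)∫(u')²; dividing yields the same α.) With (π/L)² = π^2/16 and c = 0, the largest admissible constant is α = ((π/L)² + c)/((π/L)² + 1).
Simplifying, α = π^2/(π^2 + 16).


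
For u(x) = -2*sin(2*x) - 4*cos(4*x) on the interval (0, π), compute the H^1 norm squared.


||u||_{H^1(0,π)}^2 = 146*π

u'(x) = 16*sin(4*x) - 4*cos(2*x).
Expand u² and (u')² and integrate term by term on (0, π), using: for integers n ≥ 1, ∫_0^π sin²(nx) dx = ∫_0^π cos²(nx) dx = π/2; for n ≠ n', ∫_0^π sin(nx)sin(n'x) dx = ∫_0^π cos(nx)cos(n'x) dx = 0; and by product-to-sum, ∫_0^π sin(nx)cos(n'x) dx = ½∫_0^π [sin((n+n')x) + sin((n−n')x)] dx, which is 0 when n+n' is even and 2n/(n²−n'²) when n+n' is odd (it need not vanish on (0, π)).
  u² squared terms: (-4)²·∫cos(4x)² dx = 16·π/2 = 8*π;  (-2)²·∫sin(2x)² dx = 4·π/2 = 2*π.
  u² cross terms: 2·(-4)·(-2)·∫cos(4x)·sin(2x) dx = 16·(0) = 0.
  So ∫_0^π u² dx = 8*π + 2*π + 0 = 10*π.
  (u')² squared terms: (-4)²·∫cos(2x)² dx = 16·π/2 = 8*π;  (16)²·∫sin(4x)² dx = 256·π/2 = 128*π.
  (u')² cross terms: 2·(-4)·(16)·∫cos(2x)·sin(4x) dx = -128·(0) = 0.
  So ∫_0^π (u')² dx = 8*π + 128*π + 0 = 136*π.
||u||_{H^1}^2 = (10*π) + (136*π) = 146*π.


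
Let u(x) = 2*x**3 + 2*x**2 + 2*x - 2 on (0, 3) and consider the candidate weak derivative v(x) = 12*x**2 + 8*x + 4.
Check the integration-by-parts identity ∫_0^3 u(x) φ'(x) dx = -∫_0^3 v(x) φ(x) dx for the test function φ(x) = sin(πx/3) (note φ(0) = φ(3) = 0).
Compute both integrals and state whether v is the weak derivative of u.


LHS = -210/π + 648/π^3, RHS = -420/π + 1296/π^3. No, v is not the weak derivative of u.

u(x) = 2*x**3 + 2*x**2 + 2*x - 2, classical derivative u'(x) = 6*x**2 + 4*x + 2.
φ(x) = sin(πx/3), so φ'(x) = π*cos(π*x/3)/3.
Note φ(0) = φ(3) = 0, so the boundary term u·φ vanishes.
LHS = ∫_0^3 u(x) φ'(x) dx = ∫_0^3 (2*π*x^3*cos(π*x/3)/3 + 2*π*x^2*cos(π*x/3)/3 + 2*π*x*cos(π*x/3)/3 - 2*π*cos(π*x/3)/3) dx. Term by term:
  ∫_0^3 -2*π*cos(π*x/3)/3 dx = 0;  ∫_0^3 2*π*x*cos(π*x/3)/3 dx = -12/π;  ∫_0^3 2*π*x^2*cos(π*x/3)/3 dx = -36/π;
  ∫_0^3 2*π*x^3*cos(π*x/3)/3 dx = -162/π + 648/π^3.
Sum: 0 − 12/π − 36/π + -162/π + 648/π^3 = -210/π + 648/π^3.
So LHS = -210/π + 648/π^3.
∫_0^3 v(x) φ(x) dx = ∫_0^3 (12*x^2*sin(π*x/3) + 8*x*sin(π*x/3) + 4*sin(π*x/3)) dx. Term by term:
  ∫_0^3 4*sin(π*x/3) dx = 24/π;  ∫_0^3 8*x*sin(π*x/3) dx = 72/π;  ∫_0^3 12*x^2*sin(π*x/3) dx = -1296/π^3 + 324/π.
Sum: 24/π + 72/π + -1296/π^3 + 324/π = -1296/π^3 + 420/π.
So RHS = -∫_0^3 v(x) φ(x) dx = -420/π + 1296/π^3.
LHS − RHS = -648/π^3 + 210/π ≠ 0, so the identity fails.
(For a valid weak derivative the identity must hold for EVERY test function, in particular this one. The failure shows v is NOT the weak derivative of u.)
Correct weak derivative would be u'(x) = 6*x**2 + 4*x + 2.
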